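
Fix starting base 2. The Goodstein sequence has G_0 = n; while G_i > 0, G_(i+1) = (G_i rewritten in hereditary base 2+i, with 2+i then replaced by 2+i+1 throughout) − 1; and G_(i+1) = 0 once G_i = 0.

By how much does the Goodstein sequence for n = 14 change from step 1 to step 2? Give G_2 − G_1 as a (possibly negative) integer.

base 2: 14 = 2^(2 + 1) + 2^2 + 2; at 3: 3^(3 + 1) + 3^3 + 3 = 111; next = 110
base 3: 110 = 3^(3 + 1) + 3^3 + 2; at 4: 4^(4 + 1) + 4^4 + 2 = 1282; next = 1281

1171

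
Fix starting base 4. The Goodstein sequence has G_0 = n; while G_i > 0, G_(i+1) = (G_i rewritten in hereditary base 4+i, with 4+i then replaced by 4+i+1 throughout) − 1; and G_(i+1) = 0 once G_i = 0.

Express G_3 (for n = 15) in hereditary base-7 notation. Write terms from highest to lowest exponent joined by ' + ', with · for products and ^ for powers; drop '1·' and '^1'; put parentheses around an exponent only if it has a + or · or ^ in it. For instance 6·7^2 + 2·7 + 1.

3·7

G_0 = 15. HB_4(15) = 3·4 + 3. Bump = 18. G_1 = 17.
G_1 = 17. HB_5(17) = 3·5 + 2. Bump = 20. G_2 = 19.
G_2 = 19. HB_6(19) = 3·6 + 1. Bump = 22. G_3 = 21.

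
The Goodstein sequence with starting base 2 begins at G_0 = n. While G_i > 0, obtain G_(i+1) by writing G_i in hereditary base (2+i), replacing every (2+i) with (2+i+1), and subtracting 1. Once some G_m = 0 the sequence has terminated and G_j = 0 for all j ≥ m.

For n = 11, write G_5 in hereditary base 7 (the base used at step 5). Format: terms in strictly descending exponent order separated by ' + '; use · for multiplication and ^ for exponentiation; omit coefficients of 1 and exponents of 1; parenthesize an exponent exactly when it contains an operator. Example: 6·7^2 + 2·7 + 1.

7^(7 + 1)

(0) 11|_2 = 2^(2 + 1) + 2 + 1 ↦ 3^(3 + 1) + 3 + 1|_3 = 85 ⇒ 84
(1) 84|_3 = 3^(3 + 1) + 3 ↦ 4^(4 + 1) + 4|_4 = 1028 ⇒ 1027
(2) 1027|_4 = 4^(4 + 1) + 3 ↦ 5^(5 + 1) + 3|_5 = 15628 ⇒ 15627
(3) 15627|_5 = 5^(5 + 1) + 2 ↦ 6^(6 + 1) + 2|_6 = 279938 ⇒ 279937
(4) 279937|_6 = 6^(6 + 1) + 1 ↦ 7^(7 + 1) + 1|_7 = 5764802 ⇒ 5764801
(5) 5764801|_7 = 7^(7 + 1) ↦ 8^(8 + 1)|_8 = 134217728 ⇒ 134217727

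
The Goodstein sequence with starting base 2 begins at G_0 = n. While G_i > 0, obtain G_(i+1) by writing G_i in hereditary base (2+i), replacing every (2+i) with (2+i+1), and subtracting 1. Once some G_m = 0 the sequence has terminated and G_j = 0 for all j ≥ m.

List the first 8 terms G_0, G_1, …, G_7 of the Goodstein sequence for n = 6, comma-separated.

6 —HB2→ 2^2 + 2 —bump→ 3^3 + 3 = 30 —(−1)→ 29
29 —HB3→ 3^3 + 2 —bump→ 4^4 + 2 = 258 —(−1)→ 257
257 —HB4→ 4^4 + 1 —bump→ 5^5 + 1 = 3126 —(−1)→ 3125
3125 —HB5→ 5^5 —bump→ 6^6 = 46656 —(−1)→ 46655
46655 —HB6→ 5·6^5 + 5·6^4 + 5·6^3 + 5·6^2 + 5·6 + 5 —bump→ 5·7^5 + 5·7^4 + 5·7^3 + 5·7^2 + 5·7 + 5 = 98040 —(−1)→ 98039
98039 —HB7→ 5·7^5 + 5·7^4 + 5·7^3 + 5·7^2 + 5·7 + 4 —bump→ 5·8^5 + 5·8^4 + 5·8^3 + 5·8^2 + 5·8 + 4 = 187244 —(−1)→ 187243
187243 —HB8→ 5·8^5 + 5·8^4 + 5·8^3 + 5·8^2 + 5·8 + 3 —bump→ 5·9^5 + 5·9^4 + 5·9^3 + 5·9^2 + 5·9 + 3 = 332148 —(−1)→ 332147

6, 29, 257, 3125, 46655, 98039, 187243, 332147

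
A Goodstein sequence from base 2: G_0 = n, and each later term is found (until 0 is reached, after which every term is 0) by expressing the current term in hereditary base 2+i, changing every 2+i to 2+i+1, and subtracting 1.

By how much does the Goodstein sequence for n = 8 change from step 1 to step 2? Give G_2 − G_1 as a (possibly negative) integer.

473

base 2: 8 = 2^(2 + 1); at 3: 3^(3 + 1) = 81; next = 80
base 3: 80 = 2·3^3 + 2·3^2 + 2·3 + 2; at 4: 2·4^4 + 2·4^2 + 2·4 + 2 = 554; next = 553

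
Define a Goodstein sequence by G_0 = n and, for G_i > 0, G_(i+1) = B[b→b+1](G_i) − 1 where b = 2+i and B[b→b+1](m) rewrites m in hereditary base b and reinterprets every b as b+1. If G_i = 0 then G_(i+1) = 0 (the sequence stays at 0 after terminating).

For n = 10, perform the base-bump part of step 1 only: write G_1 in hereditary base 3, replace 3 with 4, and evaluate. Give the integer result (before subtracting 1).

(0) 10|_2 = 2^(2 + 1) + 2 ↦ 3^(3 + 1) + 3|_3 = 84 ⇒ 83
(1) 83|_3 = 3^(3 + 1) + 2 ↦ 4^(4 + 1) + 2|_4 = 1026 ⇒ 1025

1026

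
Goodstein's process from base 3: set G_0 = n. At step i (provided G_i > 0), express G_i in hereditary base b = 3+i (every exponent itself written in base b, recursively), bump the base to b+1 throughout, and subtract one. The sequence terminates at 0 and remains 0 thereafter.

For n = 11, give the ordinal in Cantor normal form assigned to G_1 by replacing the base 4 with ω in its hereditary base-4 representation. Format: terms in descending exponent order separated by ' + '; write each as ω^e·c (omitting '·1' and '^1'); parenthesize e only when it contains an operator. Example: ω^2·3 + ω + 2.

ω^2 + 1

G_0 = 11. HB_3(11) = 3^2 + 2. Bump = 18. G_1 = 17.
G_1 = 17. HB_4(17) = 4^2 + 1. Bump = 26. G_2 = 25.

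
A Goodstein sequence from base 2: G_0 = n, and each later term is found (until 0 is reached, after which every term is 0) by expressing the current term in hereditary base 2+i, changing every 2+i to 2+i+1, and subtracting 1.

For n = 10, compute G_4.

279935

10 —HB2→ 2^(2 + 1) + 2 —bump→ 3^(3 + 1) + 3 = 84 —(−1)→ 83
83 —HB3→ 3^(3 + 1) + 2 —bump→ 4^(4 + 1) + 2 = 1026 —(−1)→ 1025
1025 —HB4→ 4^(4 + 1) + 1 —bump→ 5^(5 + 1) + 1 = 15626 —(−1)→ 15625
15625 —HB5→ 5^(5 + 1) —bump→ 6^(6 + 1) = 279936 —(−1)→ 279935
279935 —HB6→ 5·6^6 + 5·6^5 + 5·6^4 + 5·6^3 + 5·6^2 + 5·6 + 5 —bump→ 5·7^7 + 5·7^5 + 5·7^4 + 5·7^3 + 5·7^2 + 5·7 + 5 = 4215755 —(−1)→ 4215754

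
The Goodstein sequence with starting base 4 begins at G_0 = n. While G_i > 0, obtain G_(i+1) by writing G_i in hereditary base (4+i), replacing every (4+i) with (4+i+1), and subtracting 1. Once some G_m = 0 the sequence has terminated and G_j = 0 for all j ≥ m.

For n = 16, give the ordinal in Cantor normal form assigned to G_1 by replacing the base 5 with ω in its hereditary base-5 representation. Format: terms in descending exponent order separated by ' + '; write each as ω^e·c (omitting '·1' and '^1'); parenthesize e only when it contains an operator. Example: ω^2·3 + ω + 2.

i=0: 16 = 4^2 (b=4); 4→5: 5^2 = 25; 25−1 = 24
i=1: 24 = 4·5 + 4 (b=5); 5→6: 4·6 + 4 = 28; 28−1 = 27

ω·4 + 4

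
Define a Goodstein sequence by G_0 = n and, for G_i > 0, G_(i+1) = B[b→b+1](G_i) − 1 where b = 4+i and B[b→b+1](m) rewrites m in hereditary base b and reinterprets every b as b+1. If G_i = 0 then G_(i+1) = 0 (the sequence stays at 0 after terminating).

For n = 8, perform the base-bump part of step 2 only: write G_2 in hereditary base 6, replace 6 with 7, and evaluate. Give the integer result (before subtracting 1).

10

G_0=8  [base 4] 2·4  →[4↦5]→  2·5 = 10  −1 ⇒ G_1=9
G_1=9  [base 5] 5 + 4  →[5↦6]→  6 + 4 = 10  −1 ⇒ G_2=9
G_2=9  [base 6] 6 + 3  →[6↦7]→  7 + 3 = 10  −1 ⇒ G_3=9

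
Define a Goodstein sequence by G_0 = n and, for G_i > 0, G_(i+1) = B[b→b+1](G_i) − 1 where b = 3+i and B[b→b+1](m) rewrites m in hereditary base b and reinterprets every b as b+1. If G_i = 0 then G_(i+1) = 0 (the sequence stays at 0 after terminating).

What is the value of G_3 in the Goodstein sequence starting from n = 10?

27

G_0=10  [base 3] 3^2 + 1  →[3↦4]→  4^2 + 1 = 17  −1 ⇒ G_1=16
G_1=16  [base 4] 4^2  →[4↦5]→  5^2 = 25  −1 ⇒ G_2=24
G_2=24  [base 5] 4·5 + 4  →[5↦6]→  4·6 + 4 = 28  −1 ⇒ G_3=27
G_3=27  [base 6] 4·6 + 3  →[6↦7]→  4·7 + 3 = 31  −1 ⇒ G_4=30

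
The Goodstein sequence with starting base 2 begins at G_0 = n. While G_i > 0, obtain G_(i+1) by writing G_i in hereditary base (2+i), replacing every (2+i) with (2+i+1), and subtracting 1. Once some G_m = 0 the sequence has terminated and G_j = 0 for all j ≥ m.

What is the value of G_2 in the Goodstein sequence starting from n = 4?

G_0 = 4. HB_2(4) = 2^2. Bump = 27. G_1 = 26.
G_1 = 26. HB_3(26) = 2·3^2 + 2·3 + 2. Bump = 42. G_2 = 41.

41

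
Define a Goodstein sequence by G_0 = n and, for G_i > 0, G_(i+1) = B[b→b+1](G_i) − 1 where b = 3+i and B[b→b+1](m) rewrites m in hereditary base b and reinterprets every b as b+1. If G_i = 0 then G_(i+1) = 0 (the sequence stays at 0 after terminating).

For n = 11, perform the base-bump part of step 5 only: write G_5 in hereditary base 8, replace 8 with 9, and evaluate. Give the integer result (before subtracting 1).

(0) 11|_3 = 3^2 + 2 ↦ 4^2 + 2|_4 = 18 ⇒ 17
(1) 17|_4 = 4^2 + 1 ↦ 5^2 + 1|_5 = 26 ⇒ 25
(2) 25|_5 = 5^2 ↦ 6^2|_6 = 36 ⇒ 35
(3) 35|_6 = 5·6 + 5 ↦ 5·7 + 5|_7 = 40 ⇒ 39
(4) 39|_7 = 5·7 + 4 ↦ 5·8 + 4|_8 = 44 ⇒ 43

48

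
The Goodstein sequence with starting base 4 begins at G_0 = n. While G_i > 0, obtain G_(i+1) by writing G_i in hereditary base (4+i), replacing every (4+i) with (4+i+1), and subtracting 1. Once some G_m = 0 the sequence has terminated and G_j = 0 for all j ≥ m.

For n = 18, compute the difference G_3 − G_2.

12

G_0=18  [base 4] 4^2 + 2  →[4↦5]→  5^2 + 2 = 27  −1 ⇒ G_1=26
G_1=26  [base 5] 5^2 + 1  →[5↦6]→  6^2 + 1 = 37  −1 ⇒ G_2=36
G_2=36  [base 6] 6^2  →[6↦7]→  7^2 = 49  −1 ⇒ G_3=48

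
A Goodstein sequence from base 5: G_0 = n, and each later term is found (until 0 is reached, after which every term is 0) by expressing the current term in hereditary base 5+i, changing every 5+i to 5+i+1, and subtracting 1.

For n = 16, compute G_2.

i=0: 16 = 3·5 + 1 (b=5); 5→6: 3·6 + 1 = 19; 19−1 = 18
i=1: 18 = 3·6 (b=6); 6→7: 3·7 = 21; 21−1 = 20
i=2: 20 = 2·7 + 6 (b=7); 7→8: 2·8 + 6 = 22; 22−1 = 21

20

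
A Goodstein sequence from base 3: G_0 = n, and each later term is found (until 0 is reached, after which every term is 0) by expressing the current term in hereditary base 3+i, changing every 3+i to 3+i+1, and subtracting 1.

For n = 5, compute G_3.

(0) 5|_3 = 3 + 2 ↦ 4 + 2|_4 = 6 ⇒ 5
(1) 5|_4 = 4 + 1 ↦ 5 + 1|_5 = 6 ⇒ 5
(2) 5|_5 = 5 ↦ 6|_6 = 6 ⇒ 5

5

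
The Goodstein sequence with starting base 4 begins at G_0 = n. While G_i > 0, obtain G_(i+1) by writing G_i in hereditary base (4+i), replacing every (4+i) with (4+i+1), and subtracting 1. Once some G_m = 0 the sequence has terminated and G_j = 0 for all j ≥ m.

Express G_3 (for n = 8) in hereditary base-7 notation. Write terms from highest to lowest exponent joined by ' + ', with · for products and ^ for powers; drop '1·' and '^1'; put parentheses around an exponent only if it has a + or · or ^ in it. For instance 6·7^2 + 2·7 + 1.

step 0: 8 = 2·4; sub 5 for 4: 2·5; = 10; G_1 = 10−1 = 9
step 1: 9 = 5 + 4; sub 6 for 5: 6 + 4; = 10; G_2 = 10−1 = 9
step 2: 9 = 6 + 3; sub 7 for 6: 7 + 3; = 10; G_3 = 10−1 = 9
step 3: 9 = 7 + 2; sub 8 for 7: 8 + 2; = 10; G_4 = 10−1 = 9

7 + 2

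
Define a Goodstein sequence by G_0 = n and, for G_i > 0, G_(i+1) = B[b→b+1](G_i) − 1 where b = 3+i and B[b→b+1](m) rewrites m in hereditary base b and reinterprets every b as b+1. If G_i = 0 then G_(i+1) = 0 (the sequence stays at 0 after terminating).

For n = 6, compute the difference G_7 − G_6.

6 —HB3→ 2·3 —bump→ 2·4 = 8 —(−1)→ 7
7 —HB4→ 4 + 3 —bump→ 5 + 3 = 8 —(−1)→ 7
7 —HB5→ 5 + 2 —bump→ 6 + 2 = 8 —(−1)→ 7
7 —HB6→ 6 + 1 —bump→ 7 + 1 = 8 —(−1)→ 7
7 —HB7→ 7 —bump→ 8 = 8 —(−1)→ 7
7 —HB8→ 7 —bump→ 7 = 7 —(−1)→ 6
6 —HB9→ 6 —bump→ 6 = 6 —(−1)→ 5

-1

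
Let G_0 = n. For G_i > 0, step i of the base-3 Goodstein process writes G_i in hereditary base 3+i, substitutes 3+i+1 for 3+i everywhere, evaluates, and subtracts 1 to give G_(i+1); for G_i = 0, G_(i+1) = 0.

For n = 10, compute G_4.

30

G_0=10  [base 3] 3^2 + 1  →[3↦4]→  4^2 + 1 = 17  −1 ⇒ G_1=16
G_1=16  [base 4] 4^2  →[4↦5]→  5^2 = 25  −1 ⇒ G_2=24
G_2=24  [base 5] 4·5 + 4  →[5↦6]→  4·6 + 4 = 28  −1 ⇒ G_3=27
G_3=27  [base 6] 4·6 + 3  →[6↦7]→  4·7 + 3 = 31  −1 ⇒ G_4=30
G_4=30  [base 7] 4·7 + 2  →[7↦8]→  4·8 + 2 = 34  −1 ⇒ G_5=33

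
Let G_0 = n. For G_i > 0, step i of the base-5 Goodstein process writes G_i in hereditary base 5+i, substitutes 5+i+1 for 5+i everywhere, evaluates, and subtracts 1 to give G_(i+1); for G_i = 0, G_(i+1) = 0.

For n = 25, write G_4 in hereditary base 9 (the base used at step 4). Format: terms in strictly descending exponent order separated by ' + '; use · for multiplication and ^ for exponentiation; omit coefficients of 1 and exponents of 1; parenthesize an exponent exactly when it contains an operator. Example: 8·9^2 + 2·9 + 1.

base 5: 25 = 5^2; at 6: 6^2 = 36; next = 35
base 6: 35 = 5·6 + 5; at 7: 5·7 + 5 = 40; next = 39
base 7: 39 = 5·7 + 4; at 8: 5·8 + 4 = 44; next = 43
base 8: 43 = 5·8 + 3; at 9: 5·9 + 3 = 48; next = 47
base 9: 47 = 5·9 + 2; at 10: 5·10 + 2 = 52; next = 51

5·9 + 2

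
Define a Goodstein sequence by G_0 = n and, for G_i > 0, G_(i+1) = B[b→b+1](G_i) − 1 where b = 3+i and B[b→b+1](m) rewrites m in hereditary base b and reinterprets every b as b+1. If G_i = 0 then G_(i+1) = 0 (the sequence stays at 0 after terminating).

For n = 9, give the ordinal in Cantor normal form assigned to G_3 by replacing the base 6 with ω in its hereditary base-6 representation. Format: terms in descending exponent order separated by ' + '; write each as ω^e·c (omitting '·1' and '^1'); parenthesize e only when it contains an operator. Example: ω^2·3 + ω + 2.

ω·3 + 1

i=0: 9 = 3^2 (b=3); 3→4: 4^2 = 16; 16−1 = 15
i=1: 15 = 3·4 + 3 (b=4); 4→5: 3·5 + 3 = 18; 18−1 = 17
i=2: 17 = 3·5 + 2 (b=5); 5→6: 3·6 + 2 = 20; 20−1 = 19
i=3: 19 = 3·6 + 1 (b=6); 6→7: 3·7 + 1 = 22; 22−1 = 21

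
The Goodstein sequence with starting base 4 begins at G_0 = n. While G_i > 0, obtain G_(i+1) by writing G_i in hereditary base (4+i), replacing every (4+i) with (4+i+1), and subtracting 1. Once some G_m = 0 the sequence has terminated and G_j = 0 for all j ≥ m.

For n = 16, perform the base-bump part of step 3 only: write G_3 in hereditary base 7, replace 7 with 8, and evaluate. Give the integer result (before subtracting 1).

34

step 0: 16 = 4^2; sub 5 for 4: 5^2; = 25; G_1 = 25−1 = 24
step 1: 24 = 4·5 + 4; sub 6 for 5: 4·6 + 4; = 28; G_2 = 28−1 = 27
step 2: 27 = 4·6 + 3; sub 7 for 6: 4·7 + 3; = 31; G_3 = 31−1 = 30
step 3: 30 = 4·7 + 2; sub 8 for 7: 4·8 + 2; = 34; G_4 = 34−1 = 33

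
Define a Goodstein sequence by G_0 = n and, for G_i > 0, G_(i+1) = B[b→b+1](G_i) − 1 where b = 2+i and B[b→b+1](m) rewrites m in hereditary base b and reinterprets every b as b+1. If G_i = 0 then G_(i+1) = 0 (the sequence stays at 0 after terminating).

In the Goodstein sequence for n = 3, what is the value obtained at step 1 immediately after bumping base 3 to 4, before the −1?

(0) 3|_2 = 2 + 1 ↦ 3 + 1|_3 = 4 ⇒ 3
(1) 3|_3 = 3 ↦ 4|_4 = 4 ⇒ 3

4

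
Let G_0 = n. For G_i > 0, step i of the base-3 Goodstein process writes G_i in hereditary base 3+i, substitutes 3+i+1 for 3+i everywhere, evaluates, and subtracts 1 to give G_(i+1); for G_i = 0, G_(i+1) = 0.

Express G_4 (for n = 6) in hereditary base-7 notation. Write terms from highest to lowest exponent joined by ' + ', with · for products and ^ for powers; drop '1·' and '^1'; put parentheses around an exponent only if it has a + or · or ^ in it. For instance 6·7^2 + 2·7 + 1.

7

base 3: 6 = 2·3; at 4: 2·4 = 8; next = 7
base 4: 7 = 4 + 3; at 5: 5 + 3 = 8; next = 7
base 5: 7 = 5 + 2; at 6: 6 + 2 = 8; next = 7
base 6: 7 = 6 + 1; at 7: 7 + 1 = 8; next = 7
base 7: 7 = 7; at 8: 8 = 8; next = 7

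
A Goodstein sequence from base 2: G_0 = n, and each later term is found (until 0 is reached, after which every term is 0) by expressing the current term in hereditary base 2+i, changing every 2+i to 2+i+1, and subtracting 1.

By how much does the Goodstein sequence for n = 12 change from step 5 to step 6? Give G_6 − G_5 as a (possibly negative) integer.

i=0: 12 = 2^(2 + 1) + 2^2 (b=2); 2→3: 3^(3 + 1) + 3^3 = 108; 108−1 = 107
i=1: 107 = 3^(3 + 1) + 2·3^2 + 2·3 + 2 (b=3); 3→4: 4^(4 + 1) + 2·4^2 + 2·4 + 2 = 1066; 1066−1 = 1065
i=2: 1065 = 4^(4 + 1) + 2·4^2 + 2·4 + 1 (b=4); 4→5: 5^(5 + 1) + 2·5^2 + 2·5 + 1 = 15686; 15686−1 = 15685
i=3: 15685 = 5^(5 + 1) + 2·5^2 + 2·5 (b=5); 5→6: 6^(6 + 1) + 2·6^2 + 2·6 = 280020; 280020−1 = 280019
i=4: 280019 = 6^(6 + 1) + 2·6^2 + 6 + 5 (b=6); 6→7: 7^(7 + 1) + 2·7^2 + 7 + 5 = 5764911; 5764911−1 = 5764910
i=5: 5764910 = 7^(7 + 1) + 2·7^2 + 7 + 4 (b=7); 7→8: 8^(8 + 1) + 2·8^2 + 8 + 4 = 134217868; 134217868−1 = 134217867

128452957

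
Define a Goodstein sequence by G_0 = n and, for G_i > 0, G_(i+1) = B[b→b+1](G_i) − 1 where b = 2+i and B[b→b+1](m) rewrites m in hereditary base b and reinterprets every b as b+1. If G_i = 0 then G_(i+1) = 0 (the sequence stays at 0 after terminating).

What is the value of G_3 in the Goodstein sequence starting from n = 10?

base 2: 10 = 2^(2 + 1) + 2; at 3: 3^(3 + 1) + 3 = 84; next = 83
base 3: 83 = 3^(3 + 1) + 2; at 4: 4^(4 + 1) + 2 = 1026; next = 1025
base 4: 1025 = 4^(4 + 1) + 1; at 5: 5^(5 + 1) + 1 = 15626; next = 15625
base 5: 15625 = 5^(5 + 1); at 6: 6^(6 + 1) = 279936; next = 279935

15625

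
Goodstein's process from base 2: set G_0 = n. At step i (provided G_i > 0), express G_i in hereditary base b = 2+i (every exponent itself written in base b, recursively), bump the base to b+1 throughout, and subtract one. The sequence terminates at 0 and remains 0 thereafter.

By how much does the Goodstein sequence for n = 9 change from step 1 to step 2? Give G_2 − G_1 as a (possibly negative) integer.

base 2: 9 = 2^(2 + 1) + 1; at 3: 3^(3 + 1) + 1 = 82; next = 81
base 3: 81 = 3^(3 + 1); at 4: 4^(4 + 1) = 1024; next = 1023

942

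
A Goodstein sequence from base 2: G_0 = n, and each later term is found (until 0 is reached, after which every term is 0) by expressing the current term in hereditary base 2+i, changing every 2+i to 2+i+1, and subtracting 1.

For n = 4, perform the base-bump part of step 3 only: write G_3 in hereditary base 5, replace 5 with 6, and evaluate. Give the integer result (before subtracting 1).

84

i=0: 4 = 2^2 (b=2); 2→3: 3^3 = 27; 27−1 = 26
i=1: 26 = 2·3^2 + 2·3 + 2 (b=3); 3→4: 2·4^2 + 2·4 + 2 = 42; 42−1 = 41
i=2: 41 = 2·4^2 + 2·4 + 1 (b=4); 4→5: 2·5^2 + 2·5 + 1 = 61; 61−1 = 60
i=3: 60 = 2·5^2 + 2·5 (b=5); 5→6: 2·6^2 + 2·6 = 84; 84−1 = 83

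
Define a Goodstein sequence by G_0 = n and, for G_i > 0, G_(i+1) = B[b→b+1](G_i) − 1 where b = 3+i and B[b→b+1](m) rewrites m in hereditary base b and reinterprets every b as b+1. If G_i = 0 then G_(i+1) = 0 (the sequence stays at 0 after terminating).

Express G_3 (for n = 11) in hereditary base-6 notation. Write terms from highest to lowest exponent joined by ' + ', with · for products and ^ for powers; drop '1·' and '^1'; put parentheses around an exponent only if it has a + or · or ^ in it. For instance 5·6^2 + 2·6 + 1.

5·6 + 5

G_0=11  [base 3] 3^2 + 2  →[3↦4]→  4^2 + 2 = 18  −1 ⇒ G_1=17
G_1=17  [base 4] 4^2 + 1  →[4↦5]→  5^2 + 1 = 26  −1 ⇒ G_2=25
G_2=25  [base 5] 5^2  →[5↦6]→  6^2 = 36  −1 ⇒ G_3=35
G_3=35  [base 6] 5·6 + 5  →[6↦7]→  5·7 + 5 = 40  −1 ⇒ G_4=39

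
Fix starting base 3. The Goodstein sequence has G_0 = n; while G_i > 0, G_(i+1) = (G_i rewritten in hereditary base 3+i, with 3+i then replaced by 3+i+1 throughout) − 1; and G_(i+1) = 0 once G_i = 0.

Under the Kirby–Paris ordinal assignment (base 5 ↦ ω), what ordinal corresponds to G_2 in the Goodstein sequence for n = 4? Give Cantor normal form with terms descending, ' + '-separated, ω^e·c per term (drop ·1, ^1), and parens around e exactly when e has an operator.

(0) 4|_3 = 3 + 1 ↦ 4 + 1|_4 = 5 ⇒ 4
(1) 4|_4 = 4 ↦ 5|_5 = 5 ⇒ 4
(2) 4|_5 = 4 ↦ 4|_6 = 4 ⇒ 3

4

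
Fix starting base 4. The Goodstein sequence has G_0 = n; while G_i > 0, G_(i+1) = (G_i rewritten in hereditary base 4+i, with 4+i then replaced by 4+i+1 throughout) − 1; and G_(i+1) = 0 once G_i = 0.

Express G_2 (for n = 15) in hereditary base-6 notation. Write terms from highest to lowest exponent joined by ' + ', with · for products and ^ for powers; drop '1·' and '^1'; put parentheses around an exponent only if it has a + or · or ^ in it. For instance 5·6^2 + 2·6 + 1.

(0) 15|_4 = 3·4 + 3 ↦ 3·5 + 3|_5 = 18 ⇒ 17
(1) 17|_5 = 3·5 + 2 ↦ 3·6 + 2|_6 = 20 ⇒ 19
(2) 19|_6 = 3·6 + 1 ↦ 3·7 + 1|_7 = 22 ⇒ 21

3·6 + 1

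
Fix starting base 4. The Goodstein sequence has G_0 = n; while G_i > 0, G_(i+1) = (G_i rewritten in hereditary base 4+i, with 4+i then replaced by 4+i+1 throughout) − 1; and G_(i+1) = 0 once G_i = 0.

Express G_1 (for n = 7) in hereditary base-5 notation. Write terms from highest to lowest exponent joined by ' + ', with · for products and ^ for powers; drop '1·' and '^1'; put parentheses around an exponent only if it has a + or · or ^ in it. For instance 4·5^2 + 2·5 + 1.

5 + 2

G_0 = 7. HB_4(7) = 4 + 3. Bump = 8. G_1 = 7.
G_1 = 7. HB_5(7) = 5 + 2. Bump = 8. G_2 = 7.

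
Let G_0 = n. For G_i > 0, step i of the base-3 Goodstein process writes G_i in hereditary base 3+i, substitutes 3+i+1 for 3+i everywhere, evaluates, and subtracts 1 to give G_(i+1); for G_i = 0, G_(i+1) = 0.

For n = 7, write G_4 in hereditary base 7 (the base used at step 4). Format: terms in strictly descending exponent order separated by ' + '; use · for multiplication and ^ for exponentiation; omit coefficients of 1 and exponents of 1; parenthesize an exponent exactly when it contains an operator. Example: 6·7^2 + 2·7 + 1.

base 3: 7 = 2·3 + 1; at 4: 2·4 + 1 = 9; next = 8
base 4: 8 = 2·4; at 5: 2·5 = 10; next = 9
base 5: 9 = 5 + 4; at 6: 6 + 4 = 10; next = 9
base 6: 9 = 6 + 3; at 7: 7 + 3 = 10; next = 9
base 7: 9 = 7 + 2; at 8: 8 + 2 = 10; next = 9

7 + 2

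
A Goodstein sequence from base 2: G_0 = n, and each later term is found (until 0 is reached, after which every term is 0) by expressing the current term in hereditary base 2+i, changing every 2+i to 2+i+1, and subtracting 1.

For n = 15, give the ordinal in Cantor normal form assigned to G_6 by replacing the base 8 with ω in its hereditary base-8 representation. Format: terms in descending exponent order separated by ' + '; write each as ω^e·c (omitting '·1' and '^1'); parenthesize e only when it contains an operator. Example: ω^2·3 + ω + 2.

ω^(ω + 1) + ω^7·7 + ω^6·7 + ω^5·7 + ω^4·7 + ω^3·7 + ω^2·7 + ω·7 + 7

G_0=15  [base 2] 2^(2 + 1) + 2^2 + 2 + 1  →[2↦3]→  3^(3 + 1) + 3^3 + 3 + 1 = 112  −1 ⇒ G_1=111
G_1=111  [base 3] 3^(3 + 1) + 3^3 + 3  →[3↦4]→  4^(4 + 1) + 4^4 + 4 = 1284  −1 ⇒ G_2=1283
G_2=1283  [base 4] 4^(4 + 1) + 4^4 + 3  →[4↦5]→  5^(5 + 1) + 5^5 + 3 = 18753  −1 ⇒ G_3=18752
G_3=18752  [base 5] 5^(5 + 1) + 5^5 + 2  →[5↦6]→  6^(6 + 1) + 6^6 + 2 = 326594  −1 ⇒ G_4=326593
G_4=326593  [base 6] 6^(6 + 1) + 6^6 + 1  →[6↦7]→  7^(7 + 1) + 7^7 + 1 = 6588345  −1 ⇒ G_5=6588344
G_5=6588344  [base 7] 7^(7 + 1) + 7^7  →[7↦8]→  8^(8 + 1) + 8^8 = 150994944  −1 ⇒ G_6=150994943
G_6=150994943  [base 8] 8^(8 + 1) + 7·8^7 + 7·8^6 + 7·8^5 + 7·8^4 + 7·8^3 + 7·8^2 + 7·8 + 7  →[8↦9]→  9^(9 + 1) + 7·9^7 + 7·9^6 + 7·9^5 + 7·9^4 + 7·9^3 + 7·9^2 + 7·9 + 7 = 3524450281  −1 ⇒ G_7=3524450280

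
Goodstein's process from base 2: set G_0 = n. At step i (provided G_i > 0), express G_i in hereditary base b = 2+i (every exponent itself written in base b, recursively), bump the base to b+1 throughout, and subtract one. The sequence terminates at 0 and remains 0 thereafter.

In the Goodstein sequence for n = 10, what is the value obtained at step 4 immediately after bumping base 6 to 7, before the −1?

10 —HB2→ 2^(2 + 1) + 2 —bump→ 3^(3 + 1) + 3 = 84 —(−1)→ 83
83 —HB3→ 3^(3 + 1) + 2 —bump→ 4^(4 + 1) + 2 = 1026 —(−1)→ 1025
1025 —HB4→ 4^(4 + 1) + 1 —bump→ 5^(5 + 1) + 1 = 15626 —(−1)→ 15625
15625 —HB5→ 5^(5 + 1) —bump→ 6^(6 + 1) = 279936 —(−1)→ 279935
279935 —HB6→ 5·6^6 + 5·6^5 + 5·6^4 + 5·6^3 + 5·6^2 + 5·6 + 5 —bump→ 5·7^7 + 5·7^5 + 5·7^4 + 5·7^3 + 5·7^2 + 5·7 + 5 = 4215755 —(−1)→ 4215754

4215755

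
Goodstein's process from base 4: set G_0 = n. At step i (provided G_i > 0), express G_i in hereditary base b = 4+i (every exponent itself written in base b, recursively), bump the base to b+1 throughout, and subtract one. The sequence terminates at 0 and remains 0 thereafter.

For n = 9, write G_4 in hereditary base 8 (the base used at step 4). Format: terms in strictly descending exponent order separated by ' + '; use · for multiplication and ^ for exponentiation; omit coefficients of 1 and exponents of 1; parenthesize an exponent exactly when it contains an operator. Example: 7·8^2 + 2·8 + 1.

G_0 = 9. HB_4(9) = 2·4 + 1. Bump = 11. G_1 = 10.
G_1 = 10. HB_5(10) = 2·5. Bump = 12. G_2 = 11.
G_2 = 11. HB_6(11) = 6 + 5. Bump = 12. G_3 = 11.
G_3 = 11. HB_7(11) = 7 + 4. Bump = 12. G_4 = 11.
G_4 = 11. HB_8(11) = 8 + 3. Bump = 12. G_5 = 11.

8 + 3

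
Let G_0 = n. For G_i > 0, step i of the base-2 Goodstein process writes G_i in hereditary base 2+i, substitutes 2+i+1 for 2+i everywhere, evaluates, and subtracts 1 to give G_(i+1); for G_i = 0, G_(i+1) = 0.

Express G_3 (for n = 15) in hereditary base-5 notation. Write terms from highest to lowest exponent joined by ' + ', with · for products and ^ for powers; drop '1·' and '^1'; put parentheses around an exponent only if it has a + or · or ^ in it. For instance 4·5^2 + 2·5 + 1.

base 2: 15 = 2^(2 + 1) + 2^2 + 2 + 1; at 3: 3^(3 + 1) + 3^3 + 3 + 1 = 112; next = 111
base 3: 111 = 3^(3 + 1) + 3^3 + 3; at 4: 4^(4 + 1) + 4^4 + 4 = 1284; next = 1283
base 4: 1283 = 4^(4 + 1) + 4^4 + 3; at 5: 5^(5 + 1) + 5^5 + 3 = 18753; next = 18752
base 5: 18752 = 5^(5 + 1) + 5^5 + 2; at 6: 6^(6 + 1) + 6^6 + 2 = 326594; next = 326593

5^(5 + 1) + 5^5 + 2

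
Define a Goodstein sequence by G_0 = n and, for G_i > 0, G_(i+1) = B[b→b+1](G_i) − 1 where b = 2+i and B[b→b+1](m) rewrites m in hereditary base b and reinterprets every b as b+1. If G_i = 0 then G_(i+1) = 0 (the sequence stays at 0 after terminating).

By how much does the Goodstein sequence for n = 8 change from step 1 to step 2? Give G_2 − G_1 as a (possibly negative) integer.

473

G_0=8  [base 2] 2^(2 + 1)  →[2↦3]→  3^(3 + 1) = 81  −1 ⇒ G_1=80
G_1=80  [base 3] 2·3^3 + 2·3^2 + 2·3 + 2  →[3↦4]→  2·4^4 + 2·4^2 + 2·4 + 2 = 554  −1 ⇒ G_2=553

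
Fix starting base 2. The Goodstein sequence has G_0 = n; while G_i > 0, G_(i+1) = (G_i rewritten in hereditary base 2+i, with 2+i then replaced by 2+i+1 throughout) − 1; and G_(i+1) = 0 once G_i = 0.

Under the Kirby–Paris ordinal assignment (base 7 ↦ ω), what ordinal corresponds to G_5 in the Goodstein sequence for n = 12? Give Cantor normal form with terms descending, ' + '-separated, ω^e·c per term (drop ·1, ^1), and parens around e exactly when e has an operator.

[0] 12 ≡ 2^(2 + 1) + 2^2 (base 2). Lift 3: 108. −1: 107.
[1] 107 ≡ 3^(3 + 1) + 2·3^2 + 2·3 + 2 (base 3). Lift 4: 1066. −1: 1065.
[2] 1065 ≡ 4^(4 + 1) + 2·4^2 + 2·4 + 1 (base 4). Lift 5: 15686. −1: 15685.
[3] 15685 ≡ 5^(5 + 1) + 2·5^2 + 2·5 (base 5). Lift 6: 280020. −1: 280019.
[4] 280019 ≡ 6^(6 + 1) + 2·6^2 + 6 + 5 (base 6). Lift 7: 5764911. −1: 5764910.

ω^(ω + 1) + ω^2·2 + ω + 4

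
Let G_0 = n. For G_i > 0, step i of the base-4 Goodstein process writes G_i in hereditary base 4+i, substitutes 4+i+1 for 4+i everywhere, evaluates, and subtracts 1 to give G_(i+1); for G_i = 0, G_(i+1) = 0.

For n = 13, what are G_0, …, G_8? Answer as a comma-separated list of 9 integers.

i=0: 13 = 3·4 + 1 (b=4); 4→5: 3·5 + 1 = 16; 16−1 = 15
i=1: 15 = 3·5 (b=5); 5→6: 3·6 = 18; 18−1 = 17
i=2: 17 = 2·6 + 5 (b=6); 6→7: 2·7 + 5 = 19; 19−1 = 18
i=3: 18 = 2·7 + 4 (b=7); 7→8: 2·8 + 4 = 20; 20−1 = 19
i=4: 19 = 2·8 + 3 (b=8); 8→9: 2·9 + 3 = 21; 21−1 = 20
i=5: 20 = 2·9 + 2 (b=9); 9→10: 2·10 + 2 = 22; 22−1 = 21
i=6: 21 = 2·10 + 1 (b=10); 10→11: 2·11 + 1 = 23; 23−1 = 22
i=7: 22 = 2·11 (b=11); 11→12: 2·12 = 24; 24−1 = 23

13, 15, 17, 18, 19, 20, 21, 22, 23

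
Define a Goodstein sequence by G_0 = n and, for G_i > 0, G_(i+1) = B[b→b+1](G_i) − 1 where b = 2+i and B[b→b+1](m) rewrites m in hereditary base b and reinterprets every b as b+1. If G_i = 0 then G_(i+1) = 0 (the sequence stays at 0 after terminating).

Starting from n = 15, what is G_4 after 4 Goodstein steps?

(0) 15|_2 = 2^(2 + 1) + 2^2 + 2 + 1 ↦ 3^(3 + 1) + 3^3 + 3 + 1|_3 = 112 ⇒ 111
(1) 111|_3 = 3^(3 + 1) + 3^3 + 3 ↦ 4^(4 + 1) + 4^4 + 4|_4 = 1284 ⇒ 1283
(2) 1283|_4 = 4^(4 + 1) + 4^4 + 3 ↦ 5^(5 + 1) + 5^5 + 3|_5 = 18753 ⇒ 18752
(3) 18752|_5 = 5^(5 + 1) + 5^5 + 2 ↦ 6^(6 + 1) + 6^6 + 2|_6 = 326594 ⇒ 326593
(4) 326593|_6 = 6^(6 + 1) + 6^6 + 1 ↦ 7^(7 + 1) + 7^7 + 1|_7 = 6588345 ⇒ 6588344

326593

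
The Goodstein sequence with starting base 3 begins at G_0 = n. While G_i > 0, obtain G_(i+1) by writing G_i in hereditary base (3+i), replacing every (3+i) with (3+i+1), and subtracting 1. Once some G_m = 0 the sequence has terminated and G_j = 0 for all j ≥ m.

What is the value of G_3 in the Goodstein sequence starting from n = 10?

27

10 —HB3→ 3^2 + 1 —bump→ 4^2 + 1 = 17 —(−1)→ 16
16 —HB4→ 4^2 —bump→ 5^2 = 25 —(−1)→ 24
24 —HB5→ 4·5 + 4 —bump→ 4·6 + 4 = 28 —(−1)→ 27
27 —HB6→ 4·6 + 3 —bump→ 4·7 + 3 = 31 —(−1)→ 30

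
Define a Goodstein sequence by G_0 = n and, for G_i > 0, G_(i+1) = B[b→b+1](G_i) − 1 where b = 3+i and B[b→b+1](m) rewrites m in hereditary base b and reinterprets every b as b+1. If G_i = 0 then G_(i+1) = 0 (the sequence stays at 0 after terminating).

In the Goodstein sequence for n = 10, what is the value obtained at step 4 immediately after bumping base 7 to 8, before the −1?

34

G_0 = 10. HB_3(10) = 3^2 + 1. Bump = 17. G_1 = 16.
G_1 = 16. HB_4(16) = 4^2. Bump = 25. G_2 = 24.
G_2 = 24. HB_5(24) = 4·5 + 4. Bump = 28. G_3 = 27.
G_3 = 27. HB_6(27) = 4·6 + 3. Bump = 31. G_4 = 30.
G_4 = 30. HB_7(30) = 4·7 + 2. Bump = 34. G_5 = 33.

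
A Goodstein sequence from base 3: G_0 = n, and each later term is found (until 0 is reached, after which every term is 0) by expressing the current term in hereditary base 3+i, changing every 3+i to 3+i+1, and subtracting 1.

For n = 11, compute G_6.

47

base 3: 11 = 3^2 + 2; at 4: 4^2 + 2 = 18; next = 17
base 4: 17 = 4^2 + 1; at 5: 5^2 + 1 = 26; next = 25
base 5: 25 = 5^2; at 6: 6^2 = 36; next = 35
base 6: 35 = 5·6 + 5; at 7: 5·7 + 5 = 40; next = 39
base 7: 39 = 5·7 + 4; at 8: 5·8 + 4 = 44; next = 43
base 8: 43 = 5·8 + 3; at 9: 5·9 + 3 = 48; next = 47
base 9: 47 = 5·9 + 2; at 10: 5·10 + 2 = 52; next = 51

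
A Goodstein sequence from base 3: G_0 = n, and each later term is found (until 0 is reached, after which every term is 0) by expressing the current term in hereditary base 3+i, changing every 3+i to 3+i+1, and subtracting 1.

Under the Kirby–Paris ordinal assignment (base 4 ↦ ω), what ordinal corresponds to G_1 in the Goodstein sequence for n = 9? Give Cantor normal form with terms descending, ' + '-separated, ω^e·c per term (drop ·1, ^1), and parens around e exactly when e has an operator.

base 3: 9 = 3^2; at 4: 4^2 = 16; next = 15
base 4: 15 = 3·4 + 3; at 5: 3·5 + 3 = 18; next = 17

ω·3 + 3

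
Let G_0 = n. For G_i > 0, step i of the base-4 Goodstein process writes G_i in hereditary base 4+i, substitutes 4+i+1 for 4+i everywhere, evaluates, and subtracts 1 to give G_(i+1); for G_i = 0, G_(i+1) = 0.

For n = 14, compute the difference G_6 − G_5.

(0) 14|_4 = 3·4 + 2 ↦ 3·5 + 2|_5 = 17 ⇒ 16
(1) 16|_5 = 3·5 + 1 ↦ 3·6 + 1|_6 = 19 ⇒ 18
(2) 18|_6 = 3·6 ↦ 3·7|_7 = 21 ⇒ 20
(3) 20|_7 = 2·7 + 6 ↦ 2·8 + 6|_8 = 22 ⇒ 21
(4) 21|_8 = 2·8 + 5 ↦ 2·9 + 5|_9 = 23 ⇒ 22
(5) 22|_9 = 2·9 + 4 ↦ 2·10 + 4|_10 = 24 ⇒ 23

1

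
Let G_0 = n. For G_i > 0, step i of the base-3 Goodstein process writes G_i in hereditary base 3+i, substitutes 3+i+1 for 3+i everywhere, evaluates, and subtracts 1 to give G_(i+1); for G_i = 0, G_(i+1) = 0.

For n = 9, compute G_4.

21

[0] 9 ≡ 3^2 (base 3). Lift 4: 16. −1: 15.
[1] 15 ≡ 3·4 + 3 (base 4). Lift 5: 18. −1: 17.
[2] 17 ≡ 3·5 + 2 (base 5). Lift 6: 20. −1: 19.
[3] 19 ≡ 3·6 + 1 (base 6). Lift 7: 22. −1: 21.
[4] 21 ≡ 3·7 (base 7). Lift 8: 24. −1: 23.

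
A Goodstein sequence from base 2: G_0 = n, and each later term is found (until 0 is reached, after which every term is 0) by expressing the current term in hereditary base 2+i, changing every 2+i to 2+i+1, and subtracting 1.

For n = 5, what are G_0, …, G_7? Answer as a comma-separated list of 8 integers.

5, 27, 255, 467, 775, 1197, 1751, 2454

[0] 5 ≡ 2^2 + 1 (base 2). Lift 3: 28. −1: 27.
[1] 27 ≡ 3^3 (base 3). Lift 4: 256. −1: 255.
[2] 255 ≡ 3·4^3 + 3·4^2 + 3·4 + 3 (base 4). Lift 5: 468. −1: 467.
[3] 467 ≡ 3·5^3 + 3·5^2 + 3·5 + 2 (base 5). Lift 6: 776. −1: 775.
[4] 775 ≡ 3·6^3 + 3·6^2 + 3·6 + 1 (base 6). Lift 7: 1198. −1: 1197.
[5] 1197 ≡ 3·7^3 + 3·7^2 + 3·7 (base 7). Lift 8: 1752. −1: 1751.
[6] 1751 ≡ 3·8^3 + 3·8^2 + 2·8 + 7 (base 8). Lift 9: 2455. −1: 2454.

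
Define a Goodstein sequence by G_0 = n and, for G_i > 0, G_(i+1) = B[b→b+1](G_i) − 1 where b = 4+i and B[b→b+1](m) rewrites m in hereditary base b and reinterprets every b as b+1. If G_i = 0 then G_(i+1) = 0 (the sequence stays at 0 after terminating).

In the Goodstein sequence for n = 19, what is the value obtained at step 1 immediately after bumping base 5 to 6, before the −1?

38

(0) 19|_4 = 4^2 + 3 ↦ 5^2 + 3|_5 = 28 ⇒ 27
(1) 27|_5 = 5^2 + 2 ↦ 6^2 + 2|_6 = 38 ⇒ 37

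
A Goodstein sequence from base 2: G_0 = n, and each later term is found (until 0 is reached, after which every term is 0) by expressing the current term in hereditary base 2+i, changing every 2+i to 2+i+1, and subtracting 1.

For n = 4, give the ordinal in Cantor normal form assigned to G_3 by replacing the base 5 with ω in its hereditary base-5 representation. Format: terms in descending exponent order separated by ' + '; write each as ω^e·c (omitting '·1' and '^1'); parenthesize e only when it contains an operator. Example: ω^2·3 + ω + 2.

step 0: 4 = 2^2; sub 3 for 2: 3^3; = 27; G_1 = 27−1 = 26
step 1: 26 = 2·3^2 + 2·3 + 2; sub 4 for 3: 2·4^2 + 2·4 + 2; = 42; G_2 = 42−1 = 41
step 2: 41 = 2·4^2 + 2·4 + 1; sub 5 for 4: 2·5^2 + 2·5 + 1; = 61; G_3 = 61−1 = 60
step 3: 60 = 2·5^2 + 2·5; sub 6 for 5: 2·6^2 + 2·6; = 84; G_4 = 84−1 = 83

ω^2·2 + ω·2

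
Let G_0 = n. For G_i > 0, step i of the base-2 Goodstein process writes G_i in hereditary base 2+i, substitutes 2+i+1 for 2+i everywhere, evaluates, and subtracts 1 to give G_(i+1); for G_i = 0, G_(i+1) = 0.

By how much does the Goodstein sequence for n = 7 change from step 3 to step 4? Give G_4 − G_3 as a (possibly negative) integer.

(0) 7|_2 = 2^2 + 2 + 1 ↦ 3^3 + 3 + 1|_3 = 31 ⇒ 30
(1) 30|_3 = 3^3 + 3 ↦ 4^4 + 4|_4 = 260 ⇒ 259
(2) 259|_4 = 4^4 + 3 ↦ 5^5 + 3|_5 = 3128 ⇒ 3127
(3) 3127|_5 = 5^5 + 2 ↦ 6^6 + 2|_6 = 46658 ⇒ 46657

43530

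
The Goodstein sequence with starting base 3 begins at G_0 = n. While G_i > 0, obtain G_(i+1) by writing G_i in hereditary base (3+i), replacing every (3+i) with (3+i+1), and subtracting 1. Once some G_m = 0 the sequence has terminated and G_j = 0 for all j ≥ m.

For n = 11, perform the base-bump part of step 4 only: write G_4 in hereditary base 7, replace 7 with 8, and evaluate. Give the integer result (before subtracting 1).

44

i=0: 11 = 3^2 + 2 (b=3); 3→4: 4^2 + 2 = 18; 18−1 = 17
i=1: 17 = 4^2 + 1 (b=4); 4→5: 5^2 + 1 = 26; 26−1 = 25
i=2: 25 = 5^2 (b=5); 5→6: 6^2 = 36; 36−1 = 35
i=3: 35 = 5·6 + 5 (b=6); 6→7: 5·7 + 5 = 40; 40−1 = 39
i=4: 39 = 5·7 + 4 (b=7); 7→8: 5·8 + 4 = 44; 44−1 = 43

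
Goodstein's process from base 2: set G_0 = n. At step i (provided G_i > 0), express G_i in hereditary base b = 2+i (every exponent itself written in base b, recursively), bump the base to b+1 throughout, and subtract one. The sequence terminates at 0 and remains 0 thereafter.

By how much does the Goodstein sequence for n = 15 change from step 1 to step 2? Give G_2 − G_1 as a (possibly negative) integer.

1172

(0) 15|_2 = 2^(2 + 1) + 2^2 + 2 + 1 ↦ 3^(3 + 1) + 3^3 + 3 + 1|_3 = 112 ⇒ 111
(1) 111|_3 = 3^(3 + 1) + 3^3 + 3 ↦ 4^(4 + 1) + 4^4 + 4|_4 = 1284 ⇒ 1283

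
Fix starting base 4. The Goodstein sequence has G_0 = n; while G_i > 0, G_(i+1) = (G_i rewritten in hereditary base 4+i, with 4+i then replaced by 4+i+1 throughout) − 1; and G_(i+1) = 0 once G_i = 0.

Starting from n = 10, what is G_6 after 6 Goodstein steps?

[0] 10 ≡ 2·4 + 2 (base 4). Lift 5: 12. −1: 11.
[1] 11 ≡ 2·5 + 1 (base 5). Lift 6: 13. −1: 12.
[2] 12 ≡ 2·6 (base 6). Lift 7: 14. −1: 13.
[3] 13 ≡ 7 + 6 (base 7). Lift 8: 14. −1: 13.
[4] 13 ≡ 8 + 5 (base 8). Lift 9: 14. −1: 13.
[5] 13 ≡ 9 + 4 (base 9). Lift 10: 14. −1: 13.
[6] 13 ≡ 10 + 3 (base 10). Lift 11: 14. −1: 13.

13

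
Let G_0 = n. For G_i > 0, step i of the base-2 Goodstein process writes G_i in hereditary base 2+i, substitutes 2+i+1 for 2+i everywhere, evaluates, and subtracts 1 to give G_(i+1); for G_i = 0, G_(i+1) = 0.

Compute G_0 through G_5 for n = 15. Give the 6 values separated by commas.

15, 111, 1283, 18752, 326593, 6588344

[0] 15 ≡ 2^(2 + 1) + 2^2 + 2 + 1 (base 2). Lift 3: 112. −1: 111.
[1] 111 ≡ 3^(3 + 1) + 3^3 + 3 (base 3). Lift 4: 1284. −1: 1283.
[2] 1283 ≡ 4^(4 + 1) + 4^4 + 3 (base 4). Lift 5: 18753. −1: 18752.
[3] 18752 ≡ 5^(5 + 1) + 5^5 + 2 (base 5). Lift 6: 326594. −1: 326593.
[4] 326593 ≡ 6^(6 + 1) + 6^6 + 1 (base 6). Lift 7: 6588345. −1: 6588344.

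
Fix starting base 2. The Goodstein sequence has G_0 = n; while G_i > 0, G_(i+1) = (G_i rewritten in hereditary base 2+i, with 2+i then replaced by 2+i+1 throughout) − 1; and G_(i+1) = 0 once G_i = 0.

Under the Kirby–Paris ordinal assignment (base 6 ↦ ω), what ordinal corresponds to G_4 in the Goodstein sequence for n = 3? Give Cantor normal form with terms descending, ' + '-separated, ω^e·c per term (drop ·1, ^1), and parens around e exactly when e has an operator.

1

step 0: 3 = 2 + 1; sub 3 for 2: 3 + 1; = 4; G_1 = 4−1 = 3
step 1: 3 = 3; sub 4 for 3: 4; = 4; G_2 = 4−1 = 3
step 2: 3 = 3; sub 5 for 4: 3; = 3; G_3 = 3−1 = 2
step 3: 2 = 2; sub 6 for 5: 2; = 2; G_4 = 2−1 = 1
step 4: 1 = 1; sub 7 for 6: 1; = 1; G_5 = 1−1 = 0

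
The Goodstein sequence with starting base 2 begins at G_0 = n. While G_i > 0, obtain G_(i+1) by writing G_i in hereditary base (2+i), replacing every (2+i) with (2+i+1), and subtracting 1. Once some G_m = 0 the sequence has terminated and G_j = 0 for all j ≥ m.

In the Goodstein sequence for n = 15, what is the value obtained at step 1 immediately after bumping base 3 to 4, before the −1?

base 2: 15 = 2^(2 + 1) + 2^2 + 2 + 1; at 3: 3^(3 + 1) + 3^3 + 3 + 1 = 112; next = 111
base 3: 111 = 3^(3 + 1) + 3^3 + 3; at 4: 4^(4 + 1) + 4^4 + 4 = 1284; next = 1283

1284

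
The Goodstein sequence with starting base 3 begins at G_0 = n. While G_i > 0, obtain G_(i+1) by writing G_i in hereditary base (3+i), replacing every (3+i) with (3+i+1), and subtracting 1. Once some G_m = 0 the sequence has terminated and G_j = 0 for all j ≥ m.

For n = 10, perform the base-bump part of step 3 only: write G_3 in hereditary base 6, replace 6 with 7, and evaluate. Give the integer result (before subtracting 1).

31

G_0=10  [base 3] 3^2 + 1  →[3↦4]→  4^2 + 1 = 17  −1 ⇒ G_1=16
G_1=16  [base 4] 4^2  →[4↦5]→  5^2 = 25  −1 ⇒ G_2=24
G_2=24  [base 5] 4·5 + 4  →[5↦6]→  4·6 + 4 = 28  −1 ⇒ G_3=27
G_3=27  [base 6] 4·6 + 3  →[6↦7]→  4·7 + 3 = 31  −1 ⇒ G_4=30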